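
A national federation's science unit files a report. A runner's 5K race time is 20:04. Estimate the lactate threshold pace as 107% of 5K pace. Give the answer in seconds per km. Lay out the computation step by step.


Total race time = 20*60 + 4 = 1204 seconds
5K pace = 1204 / 5 = 240.8 sec/km
LT pace = 240.8 * 1.07 = 257.66 sec/km

257.66 s/km


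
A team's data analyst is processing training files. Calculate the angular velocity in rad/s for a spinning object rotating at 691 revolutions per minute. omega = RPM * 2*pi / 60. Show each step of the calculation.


omega = RPM * 2*pi / 60
= 691 * 6.28318531 / 60
= 72.361 rad/s

72.361 rad/s


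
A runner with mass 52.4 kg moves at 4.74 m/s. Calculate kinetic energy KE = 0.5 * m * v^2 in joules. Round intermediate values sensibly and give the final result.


v^2 = 4.74^2 = 22.4676
KE = 0.5 * 52.4 * 22.4676
= 588.65 J

588.65 J


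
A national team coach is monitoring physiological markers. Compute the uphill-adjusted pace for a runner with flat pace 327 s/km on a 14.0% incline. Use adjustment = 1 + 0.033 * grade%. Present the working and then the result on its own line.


Adjustment factor = 1 + 0.033 * 14.0 = 1.462
Grade-adjusted pace = 327 * 1.462 = 478.07 s/km

478.07 s/km


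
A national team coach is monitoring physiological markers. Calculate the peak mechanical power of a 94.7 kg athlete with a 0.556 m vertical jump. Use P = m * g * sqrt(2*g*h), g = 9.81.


First, sqrt(2gh) = sqrt(2 * 9.81 * 0.556)
= sqrt(10.90872) = 3.302835 m/s
Power = 94.7 * 9.81 * 3.302835 = 3068.36 W

3068.36 W


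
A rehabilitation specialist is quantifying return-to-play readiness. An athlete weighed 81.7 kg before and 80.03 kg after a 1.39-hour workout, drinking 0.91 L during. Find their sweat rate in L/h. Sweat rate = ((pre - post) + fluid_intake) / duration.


Body mass change = 1.67 kg
Total sweat loss = 1.67 + 0.91 = 2.58 L
Rate = 2.58 / 1.39 = 1.856 L/h

1.856 L/h


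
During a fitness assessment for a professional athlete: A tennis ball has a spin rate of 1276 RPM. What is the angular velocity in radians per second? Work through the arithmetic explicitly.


Convert RPM to rad/s: multiply by 2*pi and divide by 60
omega = 1276 * 2 * pi / 60
= 133.622 rad/s

133.622 rad/s


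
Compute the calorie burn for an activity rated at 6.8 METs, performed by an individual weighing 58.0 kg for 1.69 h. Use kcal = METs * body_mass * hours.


Product of METs and mass = 6.8 * 58.0 = 394.4
Total kcal = 394.4 * 1.69 = 666.54 kcal

666.54 kcal


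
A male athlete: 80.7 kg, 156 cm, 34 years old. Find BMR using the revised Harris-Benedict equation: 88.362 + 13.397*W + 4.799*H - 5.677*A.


Intercept = 88.362
Weight contribution = 13.397 * 80.7 = 1081.1379
Height contribution = 4.799 * 156 = 748.644
Age contribution = 5.677 * 34 = 193.018
BMR = 88.362 + 1081.1379 + 748.644 - 193.018
= 1725.13 kcal/day

1725.13 kcal/day


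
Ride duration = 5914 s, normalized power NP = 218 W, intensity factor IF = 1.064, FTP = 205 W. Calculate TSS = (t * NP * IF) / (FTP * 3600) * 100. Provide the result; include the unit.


Numerator = 5914 * 218 * 1.064 = 1371764.128
Denominator = 205 * 3600 = 738000
TSS = 1371764.128 / 738000 * 100
= 185.88

185.88 TSS


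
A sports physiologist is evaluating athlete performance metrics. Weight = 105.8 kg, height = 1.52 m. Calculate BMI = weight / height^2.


height^2 = 1.52^2 = 2.3104
BMI = 105.8 / 2.3104 = 45.79 kg/m^2

45.79 kg/m^2


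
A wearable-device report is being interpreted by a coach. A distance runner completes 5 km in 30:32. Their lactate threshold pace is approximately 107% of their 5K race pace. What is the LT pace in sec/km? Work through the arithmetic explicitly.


Convert to seconds: 30 min 32 s = 1832 s
Pace per km = 1832 / 5 = 366.4 s/km
LT pace = 366.4 * 1.07 = 392.05 s/km

392.05 s/km


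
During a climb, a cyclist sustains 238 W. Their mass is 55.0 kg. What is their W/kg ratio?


Power-to-weight = 238 W / 55.0 kg
= 4.327 W/kg

4.327 W/kg


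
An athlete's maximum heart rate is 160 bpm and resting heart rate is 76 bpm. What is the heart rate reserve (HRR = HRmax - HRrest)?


HRR = HRmax - HRrest
= 160 - 76
= 84 bpm

84 bpm


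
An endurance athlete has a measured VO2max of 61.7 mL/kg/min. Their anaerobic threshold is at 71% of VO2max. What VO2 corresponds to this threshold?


Anaerobic threshold VO2 = VO2max * 71%
= 61.7 * 0.71
= 43.81 mL/kg/min

43.81 mL/kg/min


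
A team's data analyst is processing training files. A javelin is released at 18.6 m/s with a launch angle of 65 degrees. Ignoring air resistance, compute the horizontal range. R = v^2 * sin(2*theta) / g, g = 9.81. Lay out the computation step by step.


Launch speed squared = 345.96
sin(2 * 65 deg) = 0.766044
Range = 345.96 * 0.766044 / 9.81
= 27.015 m

27.015 m


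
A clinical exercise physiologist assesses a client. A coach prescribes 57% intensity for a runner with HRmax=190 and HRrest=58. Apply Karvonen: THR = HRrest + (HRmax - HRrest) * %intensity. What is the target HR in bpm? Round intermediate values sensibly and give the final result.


Heart rate reserve = 190 - 58 = 132
Intensity fraction = 57 / 100 = 0.57
THR = 58 + 132 * 0.57 = 133.24 bpm

133.24 bpm


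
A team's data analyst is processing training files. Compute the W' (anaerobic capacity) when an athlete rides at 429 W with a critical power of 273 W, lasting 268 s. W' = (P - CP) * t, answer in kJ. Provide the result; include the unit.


Above-CP power = 156 W
Duration = 268 s
W' = 156 * 268 = 41808 J
Convert: 41808 / 1000 = 41.808 kJ

41.808 kJ


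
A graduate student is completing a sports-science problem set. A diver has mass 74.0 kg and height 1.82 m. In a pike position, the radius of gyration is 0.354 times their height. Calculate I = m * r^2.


r = 0.354 * 1.82 = 0.64428 m
I = m * r^2 = 74.0 * 0.415097 = 30.717 kg*m^2

30.717 kg*m^2


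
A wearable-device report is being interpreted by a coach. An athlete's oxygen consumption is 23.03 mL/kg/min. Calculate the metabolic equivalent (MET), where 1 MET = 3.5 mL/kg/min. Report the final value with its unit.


MET = VO2 / 3.5
= 23.03 / 3.5
= 6.58 METs

6.58 METs


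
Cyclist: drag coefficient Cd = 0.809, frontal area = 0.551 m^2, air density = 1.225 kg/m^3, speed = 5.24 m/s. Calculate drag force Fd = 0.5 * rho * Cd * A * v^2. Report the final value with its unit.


v^2 = 5.24^2 = 27.4576
Fd = 0.5 * 1.225 * 0.809 * 0.551 * 27.4576
= 7.497 N

7.497 N


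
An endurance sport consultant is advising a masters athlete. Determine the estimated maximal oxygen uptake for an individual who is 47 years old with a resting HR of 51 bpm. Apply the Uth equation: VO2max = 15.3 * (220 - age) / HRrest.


HRmax = 220 - 47 = 173
VO2max = 15.3 * (173 / 51)
= 15.3 * 3.3922
= 51.9 mL/kg/min

51.9 mL/kg/min


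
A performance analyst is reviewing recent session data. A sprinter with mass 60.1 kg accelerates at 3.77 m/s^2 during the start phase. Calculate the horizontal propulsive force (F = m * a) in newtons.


F = m * a
= 60.1 * 3.77
= 226.58 N

226.58 N


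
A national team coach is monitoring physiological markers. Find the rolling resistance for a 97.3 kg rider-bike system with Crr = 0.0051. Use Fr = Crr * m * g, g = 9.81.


m * g = 97.3 * 9.81 = 954.513 N
Fr = 0.0051 * 954.513 = 4.868 N

4.868 N


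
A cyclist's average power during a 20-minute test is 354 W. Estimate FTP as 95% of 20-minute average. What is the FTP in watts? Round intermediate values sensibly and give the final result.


FTP = 20-min power * 0.95
= 354 * 0.95
= 336.3 W

336.3 W


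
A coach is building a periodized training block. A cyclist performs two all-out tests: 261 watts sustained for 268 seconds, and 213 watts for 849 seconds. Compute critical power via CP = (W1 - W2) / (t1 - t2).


W1 = P1 * t1 = 261 * 268 = 69948 J
W2 = P2 * t2 = 213 * 849 = 180837 J
CP = (69948 - 180837) / (268 - 849)
= 190.86 W

190.86 W


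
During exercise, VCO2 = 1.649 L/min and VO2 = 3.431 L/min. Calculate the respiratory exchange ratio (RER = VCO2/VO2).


RER = VCO2 / VO2
= 1.649 / 3.431
= 0.4806

0.4806


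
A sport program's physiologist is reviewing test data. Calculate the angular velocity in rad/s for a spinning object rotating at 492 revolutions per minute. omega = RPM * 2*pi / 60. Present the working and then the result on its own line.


omega = RPM * 2*pi / 60
= 492 * 6.28318531 / 60
= 51.522 rad/s

51.522 rad/s


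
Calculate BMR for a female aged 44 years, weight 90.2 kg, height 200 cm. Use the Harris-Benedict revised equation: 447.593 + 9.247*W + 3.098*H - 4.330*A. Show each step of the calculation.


Substituting values:
W term = 9.247 * 90.2 = 834.0794
H term = 3.098 * 200 = 619.6
A term = 4.330 * 44 = 190.52
BMR = 1710.75 kcal/day

1710.75 kcal/day


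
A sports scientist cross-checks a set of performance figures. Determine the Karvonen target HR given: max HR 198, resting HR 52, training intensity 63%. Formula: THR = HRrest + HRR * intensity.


HRR = HRmax - HRrest = 198 - 52 = 146
THR = 52 + 146 * 0.63
= 143.98 bpm

143.98 bpm


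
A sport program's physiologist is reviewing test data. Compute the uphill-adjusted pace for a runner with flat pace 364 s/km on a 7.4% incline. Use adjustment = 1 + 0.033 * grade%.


Adjustment factor = 1 + 0.033 * 7.4 = 1.2442
Grade-adjusted pace = 364 * 1.2442 = 452.89 s/km

452.89 s/km


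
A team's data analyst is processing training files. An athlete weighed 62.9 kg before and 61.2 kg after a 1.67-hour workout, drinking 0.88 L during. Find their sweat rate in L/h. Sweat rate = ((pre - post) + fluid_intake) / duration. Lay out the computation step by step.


Body mass change = 1.7 kg
Total sweat loss = 1.7 + 0.88 = 2.58 L
Rate = 2.58 / 1.67 = 1.545 L/h

1.545 L/h


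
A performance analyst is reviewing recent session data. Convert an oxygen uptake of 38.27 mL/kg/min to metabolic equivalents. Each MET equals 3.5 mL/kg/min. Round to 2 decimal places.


One MET = 3.5 mL/kg/min
Number of METs = 38.27 / 3.5
= 10.93 METs

10.93 METs


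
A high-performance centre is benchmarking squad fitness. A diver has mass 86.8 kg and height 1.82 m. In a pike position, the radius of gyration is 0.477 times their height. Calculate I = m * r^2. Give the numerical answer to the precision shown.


r = 0.477 * 1.82 = 0.86814 m
I = m * r^2 = 86.8 * 0.753667 = 65.418 kg*m^2

65.418 kg*m^2


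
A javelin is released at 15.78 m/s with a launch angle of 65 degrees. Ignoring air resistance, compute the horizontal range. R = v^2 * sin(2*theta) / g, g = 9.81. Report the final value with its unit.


Launch speed squared = 249.0084
sin(2 * 65 deg) = 0.766044
Range = 249.0084 * 0.766044 / 9.81
= 19.445 m

19.445 m


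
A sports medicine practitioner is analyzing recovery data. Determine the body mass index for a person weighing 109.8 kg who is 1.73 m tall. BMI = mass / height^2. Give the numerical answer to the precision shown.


BMI = mass / height^2
= 109.8 / 1.73^2
= 109.8 / 2.9929
= 36.69 kg/m^2

36.69 kg/m^2


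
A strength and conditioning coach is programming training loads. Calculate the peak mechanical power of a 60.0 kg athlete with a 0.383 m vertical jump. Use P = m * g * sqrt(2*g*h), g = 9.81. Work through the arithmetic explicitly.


First, sqrt(2gh) = sqrt(2 * 9.81 * 0.383)
= sqrt(7.51446) = 2.741252 m/s
Power = 60.0 * 9.81 * 2.741252 = 1613.5 W

1613.5 W


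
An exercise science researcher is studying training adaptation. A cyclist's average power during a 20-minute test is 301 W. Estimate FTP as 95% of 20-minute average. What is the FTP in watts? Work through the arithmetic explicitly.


FTP = 20-min power * 0.95
= 301 * 0.95
= 285.95 W

285.95 W


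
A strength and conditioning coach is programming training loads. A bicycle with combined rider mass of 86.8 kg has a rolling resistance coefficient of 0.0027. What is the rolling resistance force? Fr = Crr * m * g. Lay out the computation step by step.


Fr = 0.0027 * 86.8 * 9.81
= 0.23436 * 9.81
= 2.299 N

2.299 N


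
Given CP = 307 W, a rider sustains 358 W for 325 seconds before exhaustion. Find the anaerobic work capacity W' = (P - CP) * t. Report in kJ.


Excess power = 358 - 307 = 51 W
Work above CP = 51 * 325 = 16575 J
W' = 16.575 kJ

16.575 kJ


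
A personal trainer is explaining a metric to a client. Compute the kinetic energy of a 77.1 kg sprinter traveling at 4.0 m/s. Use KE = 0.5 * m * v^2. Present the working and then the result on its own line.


Velocity squared = 16.0
KE = 0.5 * 77.1 * 16.0 = 616.8 J

616.8 J


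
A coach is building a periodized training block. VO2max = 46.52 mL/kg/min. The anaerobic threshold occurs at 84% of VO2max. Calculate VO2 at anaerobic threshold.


AT fraction = 84 / 100 = 0.84
AT VO2 = 46.52 * 0.84
= 39.08 mL/kg/min

39.08 mL/kg/min


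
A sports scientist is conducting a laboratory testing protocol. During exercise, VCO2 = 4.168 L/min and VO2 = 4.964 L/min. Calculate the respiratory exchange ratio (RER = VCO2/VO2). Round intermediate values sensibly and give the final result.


RER = VCO2 / VO2
= 4.168 / 4.964
= 0.8396

0.8396


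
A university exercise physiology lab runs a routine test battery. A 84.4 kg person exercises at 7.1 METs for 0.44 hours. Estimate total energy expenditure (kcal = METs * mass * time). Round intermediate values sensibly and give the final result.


Energy = METs * mass(kg) * time(h)
= 7.1 * 84.4 * 0.44
= 263.67 kcal

263.67 kcal


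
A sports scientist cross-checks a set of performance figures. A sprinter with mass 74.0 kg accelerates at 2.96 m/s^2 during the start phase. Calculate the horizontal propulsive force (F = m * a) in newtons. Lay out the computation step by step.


F = m * a
= 74.0 * 2.96
= 219.04 N

219.04 N


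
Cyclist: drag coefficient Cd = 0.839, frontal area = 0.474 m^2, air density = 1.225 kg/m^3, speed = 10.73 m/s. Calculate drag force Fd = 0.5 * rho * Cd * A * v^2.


v^2 = 10.73^2 = 115.1329
Fd = 0.5 * 1.225 * 0.839 * 0.474 * 115.1329
= 28.044 N

28.044 N


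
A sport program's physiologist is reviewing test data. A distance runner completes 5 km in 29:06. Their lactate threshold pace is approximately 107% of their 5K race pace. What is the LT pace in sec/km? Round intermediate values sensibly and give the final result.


Convert to seconds: 29 min 6 s = 1746 s
Pace per km = 1746 / 5 = 349.2 s/km
LT pace = 349.2 * 1.07 = 373.64 s/km

373.64 s/km


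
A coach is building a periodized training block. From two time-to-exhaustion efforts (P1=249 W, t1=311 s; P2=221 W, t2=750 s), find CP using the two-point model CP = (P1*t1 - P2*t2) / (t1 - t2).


Work in trial 1 = 77439 J
Work in trial 2 = 165750 J
Delta work = -88311 J
Delta time = -439 s
CP = -88311 / -439 = 201.16 W

201.16 W


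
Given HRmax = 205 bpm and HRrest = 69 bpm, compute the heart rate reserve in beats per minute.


Heart rate reserve = maximum HR minus resting HR
HRR = 205 - 69 = 136 bpm

136 bpm


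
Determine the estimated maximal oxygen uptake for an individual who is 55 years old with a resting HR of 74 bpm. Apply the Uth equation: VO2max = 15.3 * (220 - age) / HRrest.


HRmax = 220 - 55 = 165
VO2max = 15.3 * (165 / 74)
= 15.3 * 2.2297
= 34.11 mL/kg/min

34.11 mL/kg/min


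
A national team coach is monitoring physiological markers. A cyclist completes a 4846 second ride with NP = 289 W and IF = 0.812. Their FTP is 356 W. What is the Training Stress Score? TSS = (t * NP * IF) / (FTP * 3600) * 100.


t * NP * IF = 4846 * 289 * 0.812 = 1137201.128
FTP * 3600 = 1281600
TSS = (1137201.128 / 1281600) * 100 = 88.73

88.73 TSS


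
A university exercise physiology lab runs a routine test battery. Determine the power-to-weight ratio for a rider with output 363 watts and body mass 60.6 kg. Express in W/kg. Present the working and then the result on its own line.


P/W = 363 / 60.6 = 5.99 W/kg

5.99 W/kg


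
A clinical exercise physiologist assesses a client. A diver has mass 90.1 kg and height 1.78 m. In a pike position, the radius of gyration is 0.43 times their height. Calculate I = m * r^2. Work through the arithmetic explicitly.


r = 0.43 * 1.78 = 0.7654 m
I = m * r^2 = 90.1 * 0.585837 = 52.784 kg*m^2

52.784 kg*m^2


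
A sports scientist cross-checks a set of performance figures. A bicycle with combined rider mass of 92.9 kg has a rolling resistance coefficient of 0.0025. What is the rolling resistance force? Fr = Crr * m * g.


Fr = 0.0025 * 92.9 * 9.81
= 0.23225 * 9.81
= 2.278 N

2.278 N


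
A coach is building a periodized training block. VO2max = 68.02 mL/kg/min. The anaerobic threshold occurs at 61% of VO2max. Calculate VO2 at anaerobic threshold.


AT fraction = 61 / 100 = 0.61
AT VO2 = 68.02 * 0.61
= 41.49 mL/kg/min

41.49 mL/kg/min


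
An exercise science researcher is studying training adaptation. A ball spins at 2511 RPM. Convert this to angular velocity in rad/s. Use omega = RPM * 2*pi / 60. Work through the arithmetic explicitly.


omega = 2511 * 2 * pi / 60
= 2511 * 6.28318531 / 60
= 15777.078 / 60
= 262.951 rad/s

262.951 rad/s


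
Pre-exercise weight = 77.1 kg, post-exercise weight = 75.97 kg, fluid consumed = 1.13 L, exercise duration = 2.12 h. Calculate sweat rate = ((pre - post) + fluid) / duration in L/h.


Weight loss = 77.1 - 75.97 = 1.13 kg (approx L)
Total sweat = 1.13 + 1.13 = 2.26 L
Sweat rate = 2.26 / 2.12 = 1.066 L/h

1.066 L/h


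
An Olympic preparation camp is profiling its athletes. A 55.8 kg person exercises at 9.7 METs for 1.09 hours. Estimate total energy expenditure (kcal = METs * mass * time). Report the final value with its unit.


Energy = METs * mass(kg) * time(h)
= 9.7 * 55.8 * 1.09
= 589.97 kcal

589.97 kcal


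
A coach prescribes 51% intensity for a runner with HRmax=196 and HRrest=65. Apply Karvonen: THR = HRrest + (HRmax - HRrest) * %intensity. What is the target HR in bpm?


Heart rate reserve = 196 - 65 = 131
Intensity fraction = 51 / 100 = 0.51
THR = 65 + 131 * 0.51 = 131.81 bpm

131.81 bpm


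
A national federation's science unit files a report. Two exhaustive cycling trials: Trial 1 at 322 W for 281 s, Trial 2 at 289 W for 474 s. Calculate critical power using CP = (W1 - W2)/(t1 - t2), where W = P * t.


W1 = 322 * 281 = 90482 J
W2 = 289 * 474 = 136986 J
CP = (90482 - 136986) / (281 - 474)
= -46504 / -193
= 240.95 W

240.95 W


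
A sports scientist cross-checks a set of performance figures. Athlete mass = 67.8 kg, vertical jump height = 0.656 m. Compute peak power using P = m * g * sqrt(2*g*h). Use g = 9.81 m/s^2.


sqrt(2 * 9.81 * 0.656) = sqrt(12.87072) = 3.587579 m/s
P = 67.8 * 9.81 * 3.587579
= 2386.16 W

2386.16 W


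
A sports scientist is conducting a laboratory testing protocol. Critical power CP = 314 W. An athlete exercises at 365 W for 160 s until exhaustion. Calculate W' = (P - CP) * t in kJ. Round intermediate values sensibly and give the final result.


P - CP = 365 - 314 = 51 W
W' = 51 * 160 = 8160 J
= 8160 / 1000 = 8.16 kJ

8.16 kJ


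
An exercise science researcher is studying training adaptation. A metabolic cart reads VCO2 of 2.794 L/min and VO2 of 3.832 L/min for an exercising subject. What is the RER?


RER = VCO2 / VO2 = 2.794 / 3.832 = 0.7291

0.7291


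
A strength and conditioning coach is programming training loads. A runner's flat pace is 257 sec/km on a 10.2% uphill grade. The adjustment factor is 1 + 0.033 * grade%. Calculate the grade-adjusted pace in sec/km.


Factor = 1 + 0.033 * 10.2 = 1.3366
Adjusted pace = 257 * 1.3366
= 343.51 sec/km

343.51 s/km


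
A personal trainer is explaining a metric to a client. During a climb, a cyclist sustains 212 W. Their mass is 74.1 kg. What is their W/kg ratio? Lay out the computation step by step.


Power-to-weight = 212 W / 74.1 kg
= 2.861 W/kg

2.861 W/kg


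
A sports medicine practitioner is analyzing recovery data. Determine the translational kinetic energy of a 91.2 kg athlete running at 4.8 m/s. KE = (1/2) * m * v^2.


KE = 0.5 * m * v^2
= 0.5 * 91.2 * 4.8^2
= 0.5 * 91.2 * 23.04
= 1050.62 J

1050.62 J


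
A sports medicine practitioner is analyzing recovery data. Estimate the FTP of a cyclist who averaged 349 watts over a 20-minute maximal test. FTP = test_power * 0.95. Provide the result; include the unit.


FTP = 349 * 0.95 = 331.55 W

331.55 W


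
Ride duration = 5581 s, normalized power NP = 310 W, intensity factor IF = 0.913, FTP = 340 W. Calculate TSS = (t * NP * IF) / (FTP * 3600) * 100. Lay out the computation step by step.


Numerator = 5581 * 310 * 0.913 = 1579590.43
Denominator = 340 * 3600 = 1224000
TSS = 1579590.43 / 1224000 * 100
= 129.05

129.05 TSS


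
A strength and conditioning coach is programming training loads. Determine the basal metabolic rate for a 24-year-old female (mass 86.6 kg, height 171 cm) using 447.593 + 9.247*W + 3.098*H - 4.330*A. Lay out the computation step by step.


BMR = 447.593 + 9.247*86.6 + 3.098*171 - 4.330*24
= 1674.22 kcal/day

1674.22 kcal/day


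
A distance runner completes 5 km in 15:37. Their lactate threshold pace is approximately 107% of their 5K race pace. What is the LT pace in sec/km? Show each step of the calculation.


Convert to seconds: 15 min 37 s = 937 s
Pace per km = 937 / 5 = 187.4 s/km
LT pace = 187.4 * 1.07 = 200.52 s/km

200.52 s/km


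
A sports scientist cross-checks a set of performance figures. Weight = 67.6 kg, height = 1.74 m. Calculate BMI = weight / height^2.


height^2 = 1.74^2 = 3.0276
BMI = 67.6 / 3.0276 = 22.33 kg/m^2

22.33 kg/m^2


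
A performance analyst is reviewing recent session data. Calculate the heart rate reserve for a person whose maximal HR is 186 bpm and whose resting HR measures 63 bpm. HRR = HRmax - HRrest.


HRmax = 186 bpm
HRrest = 63 bpm
HRR = 186 - 63 = 123 bpm

123 bpm


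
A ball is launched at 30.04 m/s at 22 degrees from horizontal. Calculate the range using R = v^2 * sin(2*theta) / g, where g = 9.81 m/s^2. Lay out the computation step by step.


sin(2 * 22) = sin(44) = 0.694658
v^2 = 30.04^2 = 902.4016
R = 902.4016 * 0.694658 / 9.81
= 63.9 m

63.9 m


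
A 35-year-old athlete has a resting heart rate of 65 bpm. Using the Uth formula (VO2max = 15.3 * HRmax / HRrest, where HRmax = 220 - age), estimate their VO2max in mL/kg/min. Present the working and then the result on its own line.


HRmax = 220 - 35 = 185 bpm
Ratio = HRmax / HRrest = 185 / 65 = 2.8462
VO2max = 15.3 * 2.8462 = 43.55 mL/kg/min

43.55 mL/kg/min


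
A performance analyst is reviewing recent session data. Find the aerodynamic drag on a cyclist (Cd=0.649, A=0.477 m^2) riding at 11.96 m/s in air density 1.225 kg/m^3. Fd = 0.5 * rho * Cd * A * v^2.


Fd = 0.5 * 1.225 * 0.649 * 0.477 * 11.96^2
= 0.5 * 1.225 * 0.649 * 0.477 * 143.0416
= 27.123 N

27.123 N


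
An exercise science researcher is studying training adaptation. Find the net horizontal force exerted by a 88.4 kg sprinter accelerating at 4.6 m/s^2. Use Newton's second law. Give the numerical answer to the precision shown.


Newton's second law: F = m * a
F = 88.4 * 4.6 = 406.64 N

406.64 N


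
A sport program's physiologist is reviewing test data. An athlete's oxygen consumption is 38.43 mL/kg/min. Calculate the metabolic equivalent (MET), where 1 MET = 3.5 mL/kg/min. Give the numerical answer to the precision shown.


MET = VO2 / 3.5
= 38.43 / 3.5
= 10.98 METs

10.98 METs


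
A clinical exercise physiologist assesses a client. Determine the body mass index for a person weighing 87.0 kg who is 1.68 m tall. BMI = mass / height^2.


BMI = mass / height^2
= 87.0 / 1.68^2
= 87.0 / 2.8224
= 30.82 kg/m^2

30.82 kg/m^2


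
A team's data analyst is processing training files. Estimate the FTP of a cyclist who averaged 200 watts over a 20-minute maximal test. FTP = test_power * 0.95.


FTP = 200 * 0.95 = 190.0 W

190.0 W


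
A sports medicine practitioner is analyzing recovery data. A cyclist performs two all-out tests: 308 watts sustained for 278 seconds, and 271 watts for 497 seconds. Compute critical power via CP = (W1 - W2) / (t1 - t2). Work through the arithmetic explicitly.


W1 = P1 * t1 = 308 * 278 = 85624 J
W2 = P2 * t2 = 271 * 497 = 134687 J
CP = (85624 - 134687) / (278 - 497)
= 224.03 W

224.03 W


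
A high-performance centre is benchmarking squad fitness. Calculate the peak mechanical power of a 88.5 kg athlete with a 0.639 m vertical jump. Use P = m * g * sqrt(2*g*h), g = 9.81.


First, sqrt(2gh) = sqrt(2 * 9.81 * 0.639)
= sqrt(12.53718) = 3.540788 m/s
Power = 88.5 * 9.81 * 3.540788 = 3074.06 W

3074.06 W


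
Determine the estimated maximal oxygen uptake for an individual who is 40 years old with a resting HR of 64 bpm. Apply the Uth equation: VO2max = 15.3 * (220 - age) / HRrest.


HRmax = 220 - 40 = 180
VO2max = 15.3 * (180 / 64)
= 15.3 * 2.8125
= 43.03 mL/kg/min

43.03 mL/kg/min


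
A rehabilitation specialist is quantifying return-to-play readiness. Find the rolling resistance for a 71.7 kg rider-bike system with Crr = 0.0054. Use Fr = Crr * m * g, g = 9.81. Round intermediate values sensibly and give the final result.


m * g = 71.7 * 9.81 = 703.377 N
Fr = 0.0054 * 703.377 = 3.798 N

3.798 N


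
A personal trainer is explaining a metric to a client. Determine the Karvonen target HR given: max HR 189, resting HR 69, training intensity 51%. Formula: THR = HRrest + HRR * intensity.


HRR = HRmax - HRrest = 189 - 69 = 120
THR = 69 + 120 * 0.51
= 130.2 bpm

130.2 bpm


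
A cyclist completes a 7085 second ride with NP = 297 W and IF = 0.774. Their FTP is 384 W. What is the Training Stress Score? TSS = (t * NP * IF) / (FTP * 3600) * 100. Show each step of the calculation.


t * NP * IF = 7085 * 297 * 0.774 = 1628685.63
FTP * 3600 = 1382400
TSS = (1628685.63 / 1382400) * 100 = 117.82

117.82 TSS


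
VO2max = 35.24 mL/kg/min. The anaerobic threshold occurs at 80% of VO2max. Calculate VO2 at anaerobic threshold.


AT fraction = 80 / 100 = 0.8
AT VO2 = 35.24 * 0.8
= 28.19 mL/kg/min

28.19 mL/kg/min


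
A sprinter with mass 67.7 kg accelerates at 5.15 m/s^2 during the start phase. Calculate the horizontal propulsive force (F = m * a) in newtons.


F = m * a
= 67.7 * 5.15
= 348.66 N

348.66 N


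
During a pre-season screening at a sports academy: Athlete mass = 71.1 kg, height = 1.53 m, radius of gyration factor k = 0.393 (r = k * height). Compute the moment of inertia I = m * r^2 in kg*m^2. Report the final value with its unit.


r = k * height = 0.393 * 1.53 = 0.60129 m
r^2 = 0.60129^2 = 0.36155
I = 71.1 * 0.36155 = 25.706 kg*m^2

25.706 kg*m^2


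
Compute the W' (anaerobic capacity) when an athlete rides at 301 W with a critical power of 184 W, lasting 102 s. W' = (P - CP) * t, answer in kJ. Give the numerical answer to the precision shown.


Above-CP power = 117 W
Duration = 102 s
W' = 117 * 102 = 11934 J
Convert: 11934 / 1000 = 11.934 kJ

11.934 kJ


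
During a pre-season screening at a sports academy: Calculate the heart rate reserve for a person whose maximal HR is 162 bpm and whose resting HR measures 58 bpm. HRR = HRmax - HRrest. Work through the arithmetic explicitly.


HRmax = 162 bpm
HRrest = 58 bpm
HRR = 162 - 58 = 104 bpm

104 bpm


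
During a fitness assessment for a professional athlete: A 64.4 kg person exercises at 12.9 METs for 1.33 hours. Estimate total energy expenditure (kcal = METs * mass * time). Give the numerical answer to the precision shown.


Energy = METs * mass(kg) * time(h)
= 12.9 * 64.4 * 1.33
= 1104.91 kcal

1104.91 kcal


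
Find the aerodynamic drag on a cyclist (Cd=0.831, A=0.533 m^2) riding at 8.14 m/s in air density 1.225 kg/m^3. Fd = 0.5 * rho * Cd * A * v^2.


Fd = 0.5 * 1.225 * 0.831 * 0.533 * 8.14^2
= 0.5 * 1.225 * 0.831 * 0.533 * 66.2596
= 17.976 N

17.976 N


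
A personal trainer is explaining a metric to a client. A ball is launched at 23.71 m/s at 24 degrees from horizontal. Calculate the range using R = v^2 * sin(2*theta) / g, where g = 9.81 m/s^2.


sin(2 * 24) = sin(48) = 0.743145
v^2 = 23.71^2 = 562.1641
R = 562.1641 * 0.743145 / 9.81
= 42.586 m

42.586 m


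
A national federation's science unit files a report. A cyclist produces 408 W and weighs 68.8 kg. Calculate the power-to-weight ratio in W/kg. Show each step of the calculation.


P/W = power / mass
= 408 / 68.8
= 5.93 W/kg

5.93 W/kg


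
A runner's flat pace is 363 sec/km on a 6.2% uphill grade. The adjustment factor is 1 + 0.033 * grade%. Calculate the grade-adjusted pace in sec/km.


Factor = 1 + 0.033 * 6.2 = 1.2046
Adjusted pace = 363 * 1.2046
= 437.27 sec/km

437.27 s/km


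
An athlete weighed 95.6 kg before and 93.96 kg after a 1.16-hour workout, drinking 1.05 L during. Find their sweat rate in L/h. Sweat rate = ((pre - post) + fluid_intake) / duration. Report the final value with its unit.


Body mass change = 1.64 kg
Total sweat loss = 1.64 + 1.05 = 2.69 L
Rate = 2.69 / 1.16 = 2.319 L/h

2.319 L/h


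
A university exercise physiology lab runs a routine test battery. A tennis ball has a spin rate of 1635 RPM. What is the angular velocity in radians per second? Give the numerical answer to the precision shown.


Convert RPM to rad/s: multiply by 2*pi and divide by 60
omega = 1635 * 2 * pi / 60
= 171.217 rad/s

171.217 rad/s


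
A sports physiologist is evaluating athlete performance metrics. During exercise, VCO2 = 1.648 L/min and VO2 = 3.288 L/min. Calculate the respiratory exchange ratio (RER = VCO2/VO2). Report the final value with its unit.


RER = VCO2 / VO2
= 1.648 / 3.288
= 0.5012

0.5012


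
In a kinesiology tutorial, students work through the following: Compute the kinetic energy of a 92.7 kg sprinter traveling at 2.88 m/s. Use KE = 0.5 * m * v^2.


Velocity squared = 8.2944
KE = 0.5 * 92.7 * 8.2944 = 384.45 J

384.45 J


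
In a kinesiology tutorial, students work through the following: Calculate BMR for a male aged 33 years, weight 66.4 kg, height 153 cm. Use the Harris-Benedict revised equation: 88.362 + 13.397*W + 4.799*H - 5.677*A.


Substituting values:
W term = 13.397 * 66.4 = 889.5608
H term = 4.799 * 153 = 734.247
A term = 5.677 * 33 = 187.341
BMR = 1524.83 kcal/day

1524.83 kcal/day


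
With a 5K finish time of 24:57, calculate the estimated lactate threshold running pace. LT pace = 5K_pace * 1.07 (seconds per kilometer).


Race duration = 1497 s for 5 km
Average pace = 1497 / 5 = 299.4 s/km
LT pace = 299.4 * 1.07
= 320.36 s/km

320.36 s/km


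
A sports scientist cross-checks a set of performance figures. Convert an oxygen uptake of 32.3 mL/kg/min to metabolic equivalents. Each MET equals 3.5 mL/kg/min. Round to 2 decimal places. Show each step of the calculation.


One MET = 3.5 mL/kg/min
Number of METs = 32.3 / 3.5
= 9.23 METs

9.23 METs


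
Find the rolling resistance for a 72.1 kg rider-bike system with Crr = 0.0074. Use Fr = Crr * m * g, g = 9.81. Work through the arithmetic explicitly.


m * g = 72.1 * 9.81 = 707.301 N
Fr = 0.0074 * 707.301 = 5.234 N

5.234 N


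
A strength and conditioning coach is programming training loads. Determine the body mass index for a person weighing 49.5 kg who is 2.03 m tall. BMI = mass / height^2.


BMI = mass / height^2
= 49.5 / 2.03^2
= 49.5 / 4.1209
= 12.01 kg/m^2

12.01 kg/m^2


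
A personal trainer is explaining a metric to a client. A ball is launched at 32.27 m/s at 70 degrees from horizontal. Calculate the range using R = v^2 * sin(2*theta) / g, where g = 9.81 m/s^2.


sin(2 * 70) = sin(140) = 0.642788
v^2 = 32.27^2 = 1041.3529
R = 1041.3529 * 0.642788 / 9.81
= 68.233 m

68.233 m


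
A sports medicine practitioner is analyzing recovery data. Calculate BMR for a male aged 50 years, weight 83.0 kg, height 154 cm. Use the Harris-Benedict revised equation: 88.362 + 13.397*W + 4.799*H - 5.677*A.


Substituting values:
W term = 13.397 * 83.0 = 1111.951
H term = 4.799 * 154 = 739.046
A term = 5.677 * 50 = 283.85
BMR = 1655.51 kcal/day

1655.51 kcal/day


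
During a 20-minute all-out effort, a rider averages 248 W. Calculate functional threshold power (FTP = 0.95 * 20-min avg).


FTP = 0.95 * 248
= 235.6 W

235.6 W


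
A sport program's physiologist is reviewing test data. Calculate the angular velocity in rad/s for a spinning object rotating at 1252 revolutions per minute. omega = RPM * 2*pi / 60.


omega = RPM * 2*pi / 60
= 1252 * 6.28318531 / 60
= 131.109 rad/s

131.109 rad/s


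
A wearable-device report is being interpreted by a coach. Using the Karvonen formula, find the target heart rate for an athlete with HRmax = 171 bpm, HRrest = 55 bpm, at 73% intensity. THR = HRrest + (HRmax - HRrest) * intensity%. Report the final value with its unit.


HRR = 171 - 55 = 116
THR = 55 + 116 * 0.73
= 55 + 84.68
= 139.68 bpm

139.68 bpm


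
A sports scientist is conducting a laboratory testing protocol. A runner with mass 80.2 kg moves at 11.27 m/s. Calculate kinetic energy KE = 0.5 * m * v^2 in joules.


v^2 = 11.27^2 = 127.0129
KE = 0.5 * 80.2 * 127.0129
= 5093.22 J

5093.22 J


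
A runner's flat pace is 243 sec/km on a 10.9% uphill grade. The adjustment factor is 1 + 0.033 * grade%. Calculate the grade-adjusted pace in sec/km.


Factor = 1 + 0.033 * 10.9 = 1.3597
Adjusted pace = 243 * 1.3597
= 330.41 sec/km

330.41 s/km


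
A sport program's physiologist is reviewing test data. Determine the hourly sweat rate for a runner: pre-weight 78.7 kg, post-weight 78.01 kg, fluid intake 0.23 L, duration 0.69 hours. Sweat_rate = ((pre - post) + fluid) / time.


Mass lost = 78.7 - 78.01 = 0.69 kg
Add fluid consumed: 0.69 + 0.23 = 0.92 L total sweat
Sweat rate = 0.92 / 0.69 = 1.333 L/h

1.333 L/h


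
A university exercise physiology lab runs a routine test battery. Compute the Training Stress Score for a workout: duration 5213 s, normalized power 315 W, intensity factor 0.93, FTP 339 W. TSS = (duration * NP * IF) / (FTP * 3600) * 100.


Product = 5213 * 315 * 0.93 = 1527148.35
Base = 339 * 3600 = 1220400
TSS = 1527148.35 / 1220400 * 100 = 125.14

125.14 TSS


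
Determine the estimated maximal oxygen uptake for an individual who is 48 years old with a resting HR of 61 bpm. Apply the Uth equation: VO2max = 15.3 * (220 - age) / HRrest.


HRmax = 220 - 48 = 172
VO2max = 15.3 * (172 / 61)
= 15.3 * 2.8197
= 43.14 mL/kg/min

43.14 mL/kg/min


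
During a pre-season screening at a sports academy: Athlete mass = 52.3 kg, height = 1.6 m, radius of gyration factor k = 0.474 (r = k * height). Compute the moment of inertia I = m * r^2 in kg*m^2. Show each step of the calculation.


r = k * height = 0.474 * 1.6 = 0.7584 m
r^2 = 0.7584^2 = 0.575171
I = 52.3 * 0.575171 = 30.081 kg*m^2

30.081 kg*m^2


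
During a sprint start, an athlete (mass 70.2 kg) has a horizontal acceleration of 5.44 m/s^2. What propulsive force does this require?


Propulsive force = mass * acceleration
= 70.2 kg * 5.44 m/s^2
= 381.89 N

381.89 N


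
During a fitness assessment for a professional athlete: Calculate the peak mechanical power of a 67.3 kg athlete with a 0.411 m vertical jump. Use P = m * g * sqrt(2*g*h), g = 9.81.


First, sqrt(2gh) = sqrt(2 * 9.81 * 0.411)
= sqrt(8.06382) = 2.839687 m/s
Power = 67.3 * 9.81 * 2.839687 = 1874.8 W

1874.8 W


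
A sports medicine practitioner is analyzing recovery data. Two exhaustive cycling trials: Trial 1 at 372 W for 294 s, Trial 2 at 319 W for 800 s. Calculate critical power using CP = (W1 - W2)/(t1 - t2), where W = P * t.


W1 = 372 * 294 = 109368 J
W2 = 319 * 800 = 255200 J
CP = (109368 - 255200) / (294 - 800)
= -145832 / -506
= 288.21 W

288.21 W


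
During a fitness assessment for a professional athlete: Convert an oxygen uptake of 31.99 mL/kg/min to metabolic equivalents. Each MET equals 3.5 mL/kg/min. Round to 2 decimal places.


One MET = 3.5 mL/kg/min
Number of METs = 31.99 / 3.5
= 9.14 METs

9.14 METs


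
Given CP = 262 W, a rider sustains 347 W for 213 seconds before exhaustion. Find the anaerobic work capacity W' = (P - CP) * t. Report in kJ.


Excess power = 347 - 262 = 85 W
Work above CP = 85 * 213 = 18105 J
W' = 18.105 kJ

18.105 kJ


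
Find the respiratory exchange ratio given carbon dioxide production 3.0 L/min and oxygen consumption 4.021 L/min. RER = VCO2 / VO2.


VCO2 = 3.0 L/min
VO2 = 4.021 L/min
RER = 3.0 / 4.021 = 0.7461

0.7461


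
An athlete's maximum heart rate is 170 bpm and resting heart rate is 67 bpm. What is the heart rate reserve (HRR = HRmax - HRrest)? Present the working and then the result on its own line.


HRR = HRmax - HRrest
= 170 - 67
= 103 bpm

103 bpm


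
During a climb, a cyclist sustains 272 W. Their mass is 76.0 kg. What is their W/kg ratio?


Power-to-weight = 272 W / 76.0 kg
= 3.579 W/kg

3.579 W/kg


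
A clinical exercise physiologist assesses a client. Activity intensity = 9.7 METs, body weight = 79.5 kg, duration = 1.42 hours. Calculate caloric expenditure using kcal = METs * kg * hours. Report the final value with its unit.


kcal = 9.7 * 79.5 * 1.42
= 771.15 * 1.42
= 1095.03 kcal

1095.03 kcal


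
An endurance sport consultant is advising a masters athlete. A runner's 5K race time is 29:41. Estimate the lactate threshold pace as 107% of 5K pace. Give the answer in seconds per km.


Total race time = 29*60 + 41 = 1781 seconds
5K pace = 1781 / 5 = 356.2 sec/km
LT pace = 356.2 * 1.07 = 381.13 sec/km

381.13 s/km


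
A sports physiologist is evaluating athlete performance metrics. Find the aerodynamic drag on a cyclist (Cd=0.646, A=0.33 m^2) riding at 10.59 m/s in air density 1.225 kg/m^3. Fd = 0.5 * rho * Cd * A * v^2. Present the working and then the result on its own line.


Fd = 0.5 * 1.225 * 0.646 * 0.33 * 10.59^2
= 0.5 * 1.225 * 0.646 * 0.33 * 112.1481
= 14.643 N

14.643 N


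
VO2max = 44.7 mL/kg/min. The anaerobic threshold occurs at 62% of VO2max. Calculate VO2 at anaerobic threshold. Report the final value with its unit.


AT fraction = 62 / 100 = 0.62
AT VO2 = 44.7 * 0.62
= 27.71 mL/kg/min

27.71 mL/kg/min


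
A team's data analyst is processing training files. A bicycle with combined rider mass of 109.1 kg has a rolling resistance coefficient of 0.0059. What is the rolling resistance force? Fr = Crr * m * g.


Fr = 0.0059 * 109.1 * 9.81
= 0.64369 * 9.81
= 6.315 N

6.315 N


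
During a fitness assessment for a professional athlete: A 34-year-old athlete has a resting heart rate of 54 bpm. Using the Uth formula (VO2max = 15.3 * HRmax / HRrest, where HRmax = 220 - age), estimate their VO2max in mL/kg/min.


HRmax = 220 - 34 = 186 bpm
Ratio = HRmax / HRrest = 186 / 54 = 3.4444
VO2max = 15.3 * 3.4444 = 52.7 mL/kg/min

52.7 mL/kg/min


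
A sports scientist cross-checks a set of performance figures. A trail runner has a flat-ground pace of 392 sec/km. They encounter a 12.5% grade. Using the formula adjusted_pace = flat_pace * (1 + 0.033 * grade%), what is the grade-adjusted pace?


Grade factor = 1 + 0.033 * 12.5 = 1.4125
Adjusted = 392 * 1.4125 = 553.7 sec/km

553.7 s/km


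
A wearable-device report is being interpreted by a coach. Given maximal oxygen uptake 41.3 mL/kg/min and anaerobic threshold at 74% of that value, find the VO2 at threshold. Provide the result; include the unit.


Percentage as decimal = 0.74
VO2 at AT = 41.3 * 0.74 = 30.56 mL/kg/min

30.56 mL/kg/min


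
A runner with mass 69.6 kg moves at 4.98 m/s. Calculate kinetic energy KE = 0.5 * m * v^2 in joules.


v^2 = 4.98^2 = 24.8004
KE = 0.5 * 69.6 * 24.8004
= 863.05 J

863.05 J


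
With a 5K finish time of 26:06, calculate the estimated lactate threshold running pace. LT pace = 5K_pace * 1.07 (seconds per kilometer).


Race duration = 1566 s for 5 km
Average pace = 1566 / 5 = 313.2 s/km
LT pace = 313.2 * 1.07
= 335.12 s/km

335.12 s/km


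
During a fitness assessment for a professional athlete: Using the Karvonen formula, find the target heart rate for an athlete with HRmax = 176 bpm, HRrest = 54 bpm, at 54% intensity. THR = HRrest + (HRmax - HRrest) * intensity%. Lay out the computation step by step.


HRR = 176 - 54 = 122
THR = 54 + 122 * 0.54
= 54 + 65.88
= 119.88 bpm

119.88 bpm
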